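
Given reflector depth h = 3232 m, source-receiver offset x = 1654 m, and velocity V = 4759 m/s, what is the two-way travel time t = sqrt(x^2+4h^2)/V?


x^2 + 4h^2 = 1654^2 + 4*3232^2 = 2735716 + 41783296 = 44519012
sqrt(44519012) = 6672.2569
t = 6672.2569 / 4759 = 1.402 s

1.402


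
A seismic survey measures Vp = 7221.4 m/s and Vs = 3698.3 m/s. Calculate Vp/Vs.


Vp/Vs = 7221.4 / 3698.3
= 1.9526

1.9526


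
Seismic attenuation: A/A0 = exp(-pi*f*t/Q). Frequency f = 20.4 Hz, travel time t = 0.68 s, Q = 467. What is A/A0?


pi*f*t/Q = pi*20.4*0.68/467 = 0.093319
A/A0 = exp(-0.093319) = 0.910902

0.910902


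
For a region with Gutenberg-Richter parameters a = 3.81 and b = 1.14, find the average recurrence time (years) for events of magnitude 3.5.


log10(N) = 3.81 - 1.14*3.5 = -0.18
N = 10^-0.18 = 0.660693
T = 1/N = 1/0.660693 = 1.5136 years

1.5136


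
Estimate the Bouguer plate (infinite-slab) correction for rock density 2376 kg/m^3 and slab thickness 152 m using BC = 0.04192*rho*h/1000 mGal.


BC = 0.04192 * rho * h / 1000
= 0.04192 * 2376 * 152 / 1000
= 15.1395 mGal

15.1395


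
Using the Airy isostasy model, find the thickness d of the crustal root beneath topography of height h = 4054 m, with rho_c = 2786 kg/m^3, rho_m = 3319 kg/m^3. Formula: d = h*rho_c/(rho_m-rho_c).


rho_m - rho_c = 3319 - 2786 = 533
d = 4054 * 2786 / 533
= 11294444 / 533
= 21190.33 m

21190.33


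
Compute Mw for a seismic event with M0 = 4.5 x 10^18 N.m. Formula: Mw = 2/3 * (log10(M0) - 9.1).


log10(M0) = log10(4.5 x 10^18) = 18.6532
Mw = 2/3 * (18.6532 - 9.1)
= 2/3 * 9.5532
= 6.37

6.37


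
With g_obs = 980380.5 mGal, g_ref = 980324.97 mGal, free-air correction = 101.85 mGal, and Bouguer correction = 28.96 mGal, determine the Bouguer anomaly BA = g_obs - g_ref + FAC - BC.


BA = g_obs - g_ref + FAC - BC
= 980380.5 - 980324.97 + 101.85 - 28.96
= 128.42 mGal

128.42


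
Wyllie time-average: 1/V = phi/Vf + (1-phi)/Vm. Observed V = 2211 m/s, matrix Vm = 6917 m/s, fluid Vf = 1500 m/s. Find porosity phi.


1/V - 1/Vm = 1/2211 - 1/6917 = 0.00030771
1/Vf - 1/Vm = 1/1500 - 1/6917 = 0.0005221
phi = 0.00030771 / 0.0005221 = 0.5894

0.5894


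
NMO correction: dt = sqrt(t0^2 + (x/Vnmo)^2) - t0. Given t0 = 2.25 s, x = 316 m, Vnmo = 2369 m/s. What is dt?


x/Vnmo = 316/2369 = 0.13339
(x/Vnmo)^2 = 0.017793
t0^2 = 5.0625
sqrt(5.0625 + 0.017793) = 2.25395
dt = 2.25395 - 2.25 = 0.00395

0.00395


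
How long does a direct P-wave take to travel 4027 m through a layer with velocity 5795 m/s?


t = x / V
= 4027 / 5795
= 0.6949 s

0.6949


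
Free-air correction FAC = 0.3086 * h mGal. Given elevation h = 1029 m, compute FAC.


FAC = 0.3086 * h
= 0.3086 * 1029
= 317.5494 mGal

317.5494


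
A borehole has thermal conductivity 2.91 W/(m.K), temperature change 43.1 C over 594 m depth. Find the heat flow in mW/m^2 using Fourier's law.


q = k * dT / dz * 1000
= 2.91 * 43.1 / 594 * 1000
= 0.211146 * 1000
= 211.1465 mW/m^2

211.1465


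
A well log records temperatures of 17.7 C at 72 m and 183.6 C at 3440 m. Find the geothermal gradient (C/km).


dT = 183.6 - 17.7 = 165.9 C
dz = 3440 - 72 = 3368 m
gradient = dT/dz * 1000 = 165.9/3368 * 1000 = 49.2577 C/km

49.2577


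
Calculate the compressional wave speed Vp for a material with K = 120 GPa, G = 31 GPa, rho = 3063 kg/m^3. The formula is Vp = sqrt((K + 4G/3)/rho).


First compute the effective modulus:
K + 4G/3 = 120e9 + 4*31e9/3 = 161333333333.33 Pa
Then divide by density:
161333333333.33 / 3063 = 52671672.6521 Pa/(kg/m^3)
Take the square root:
Vp = sqrt(52671672.6521) = 7257.53 m/s

7257.53


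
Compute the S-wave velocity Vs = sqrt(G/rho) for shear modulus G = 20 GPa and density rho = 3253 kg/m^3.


Convert G to Pa: G = 20e9 Pa
Compute G/rho = 20e9 / 3253 = 6148170.9192
Vs = sqrt(6148170.9192) = 2479.55 m/s

2479.55


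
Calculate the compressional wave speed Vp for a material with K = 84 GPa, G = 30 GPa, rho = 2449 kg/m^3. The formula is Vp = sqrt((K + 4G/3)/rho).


First compute the effective modulus:
K + 4G/3 = 84e9 + 4*30e9/3 = 124000000000.0 Pa
Then divide by density:
124000000000.0 / 2449 = 50632911.3924 Pa/(kg/m^3)
Take the square root:
Vp = sqrt(50632911.3924) = 7115.68 m/s

7115.68


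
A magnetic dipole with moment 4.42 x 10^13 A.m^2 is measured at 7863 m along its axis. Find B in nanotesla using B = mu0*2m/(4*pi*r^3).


m = 4.42 x 10^13 = 44200000000000 A.m^2
2m = 88400000000000 A.m^2
r^3 = 7863^3 = 486143884647
B = (4pi*10^-7) * 88400000000000 / (4*pi * 486143884647) * 1e9
= 111086716.230935 / 6109064226378.48 * 1e9
= 18183.9169 nT

18183.9169


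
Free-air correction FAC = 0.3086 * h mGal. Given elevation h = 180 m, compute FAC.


FAC = 0.3086 * h
= 0.3086 * 180
= 55.548 mGal

55.548


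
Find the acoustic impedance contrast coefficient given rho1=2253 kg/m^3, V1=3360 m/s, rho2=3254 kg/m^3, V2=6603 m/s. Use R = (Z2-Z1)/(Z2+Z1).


Z1 = 2253 * 3360 = 7570080
Z2 = 3254 * 6603 = 21486162
R = (21486162 - 7570080) / (21486162 + 7570080) = 13916082 / 29056242 = 0.4789

0.4789


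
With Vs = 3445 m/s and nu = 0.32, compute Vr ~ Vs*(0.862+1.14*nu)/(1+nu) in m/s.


Numerator factor = 0.862 + 1.14*0.32 = 1.2268
Denominator = 1 + 0.32 = 1.32
Vr = 3445 * 1.2268 / 1.32 = 3201.76 m/s

3201.76


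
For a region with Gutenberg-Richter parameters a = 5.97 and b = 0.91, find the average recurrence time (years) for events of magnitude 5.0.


log10(N) = 5.97 - 0.91*5.0 = 1.42
N = 10^1.42 = 26.30268
T = 1/N = 1/26.30268 = 0.038 years

0.038


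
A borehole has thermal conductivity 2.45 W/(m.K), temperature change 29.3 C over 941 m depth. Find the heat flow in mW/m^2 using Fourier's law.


q = k * dT / dz * 1000
= 2.45 * 29.3 / 941 * 1000
= 0.076286 * 1000
= 76.2859 mW/m^2

76.2859


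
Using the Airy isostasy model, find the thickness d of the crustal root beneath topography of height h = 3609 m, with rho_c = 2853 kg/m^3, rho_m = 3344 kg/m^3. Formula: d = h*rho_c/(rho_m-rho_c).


rho_m - rho_c = 3344 - 2853 = 491
d = 3609 * 2853 / 491
= 10296477 / 491
= 20970.42 m

20970.42


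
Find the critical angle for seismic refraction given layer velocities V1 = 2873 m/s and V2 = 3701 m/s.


V1/V2 = 2873/3701 = 0.776277
theta_c = arcsin(0.776277) = 50.9209 degrees

50.9209


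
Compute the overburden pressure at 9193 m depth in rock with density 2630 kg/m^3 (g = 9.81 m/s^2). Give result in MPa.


P = rho * g * z / 1e6
= 2630 * 9.81 * 9193 / 1e6
= 237182157.9 / 1e6
= 237.1822 MPa

237.1822


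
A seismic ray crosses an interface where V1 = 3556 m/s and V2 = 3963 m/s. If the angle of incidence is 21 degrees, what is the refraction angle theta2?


sin(theta1) = sin(21 deg) = 0.358368
sin(theta2) = V2/V1 * sin(theta1) = 3963/3556 * 0.358368 = 0.399385
theta2 = arcsin(0.399385) = 23.5397 degrees

23.5397


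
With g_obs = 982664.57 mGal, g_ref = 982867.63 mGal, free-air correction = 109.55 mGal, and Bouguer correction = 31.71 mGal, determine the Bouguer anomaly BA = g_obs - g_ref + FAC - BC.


BA = g_obs - g_ref + FAC - BC
= 982664.57 - 982867.63 + 109.55 - 31.71
= -125.22 mGal

-125.22


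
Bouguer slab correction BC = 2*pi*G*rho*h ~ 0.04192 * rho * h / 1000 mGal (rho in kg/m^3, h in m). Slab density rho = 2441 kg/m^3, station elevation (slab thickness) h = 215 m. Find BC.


BC = 0.04192 * rho * h / 1000
= 0.04192 * 2441 * 215 / 1000
= 22.0002 mGal

22.0002


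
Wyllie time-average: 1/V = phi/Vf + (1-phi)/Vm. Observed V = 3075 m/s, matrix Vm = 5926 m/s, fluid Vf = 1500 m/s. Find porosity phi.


1/V - 1/Vm = 1/3075 - 1/5926 = 0.00015646
1/Vf - 1/Vm = 1/1500 - 1/5926 = 0.00049792
phi = 0.00015646 / 0.00049792 = 0.3142

0.3142


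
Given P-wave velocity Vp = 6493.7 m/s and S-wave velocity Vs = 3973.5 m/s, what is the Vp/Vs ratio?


Vp/Vs = 6493.7 / 3973.5
= 1.6343

1.6343


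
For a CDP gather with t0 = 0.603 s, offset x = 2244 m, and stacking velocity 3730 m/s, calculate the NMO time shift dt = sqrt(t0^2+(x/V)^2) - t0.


x/Vnmo = 2244/3730 = 0.601609
(x/Vnmo)^2 = 0.361933
t0^2 = 0.363609
sqrt(0.363609 + 0.361933) = 0.851787
dt = 0.851787 - 0.603 = 0.248787

0.248787


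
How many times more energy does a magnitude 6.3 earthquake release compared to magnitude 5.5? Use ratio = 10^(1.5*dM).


M2 - M1 = 6.3 - 5.5 = 0.8
1.5 * 0.8 = 1.2
ratio = 10^1.2 = 15.85

15.85


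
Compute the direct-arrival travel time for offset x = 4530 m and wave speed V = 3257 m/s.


t = x / V
= 4530 / 3257
= 1.3909 s

1.3909


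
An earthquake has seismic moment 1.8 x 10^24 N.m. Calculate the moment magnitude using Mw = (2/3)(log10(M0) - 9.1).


log10(M0) = log10(1.8 x 10^24) = 24.2553
Mw = 2/3 * (24.2553 - 9.1)
= 2/3 * 15.1553
= 10.1

10.1


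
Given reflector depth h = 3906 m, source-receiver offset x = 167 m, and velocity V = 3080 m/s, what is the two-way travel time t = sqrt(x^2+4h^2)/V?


x^2 + 4h^2 = 167^2 + 4*3906^2 = 27889 + 61027344 = 61055233
sqrt(61055233) = 7813.7848
t = 7813.7848 / 3080 = 2.5369 s

2.5369


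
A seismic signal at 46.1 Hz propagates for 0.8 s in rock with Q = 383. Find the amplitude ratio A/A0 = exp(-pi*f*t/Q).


pi*f*t/Q = pi*46.1*0.8/383 = 0.302512
A/A0 = exp(-0.302512) = 0.73896

0.73896


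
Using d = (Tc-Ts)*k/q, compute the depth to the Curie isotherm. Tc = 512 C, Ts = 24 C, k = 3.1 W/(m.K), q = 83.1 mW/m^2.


T_Curie - T_surf = 512 - 24 = 488 C
Convert q to W/m^2: 83.1 mW/m^2 = 0.0831 W/m^2
d = 488 * 3.1 / 0.0831 = 18204.57 m

18204.57


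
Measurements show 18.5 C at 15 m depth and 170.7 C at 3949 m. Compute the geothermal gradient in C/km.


dT = 170.7 - 18.5 = 152.2 C
dz = 3949 - 15 = 3934 m
gradient = dT/dz * 1000 = 152.2/3934 * 1000 = 38.6884 C/km

38.6884


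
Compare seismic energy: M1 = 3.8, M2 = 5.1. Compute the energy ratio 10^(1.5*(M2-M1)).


M2 - M1 = 5.1 - 3.8 = 1.3
1.5 * 1.3 = 1.95
ratio = 10^1.95 = 89.13

89.13


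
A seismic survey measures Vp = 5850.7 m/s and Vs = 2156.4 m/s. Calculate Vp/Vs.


Vp/Vs = 5850.7 / 2156.4
= 2.7132

2.7132


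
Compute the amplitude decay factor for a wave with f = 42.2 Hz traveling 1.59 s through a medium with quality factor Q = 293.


pi*f*t/Q = pi*42.2*1.59/293 = 0.719435
A/A0 = exp(-0.719435) = 0.487027

0.487027


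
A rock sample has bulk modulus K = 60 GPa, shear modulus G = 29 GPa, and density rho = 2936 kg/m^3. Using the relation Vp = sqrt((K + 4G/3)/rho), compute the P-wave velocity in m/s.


First compute the effective modulus:
K + 4G/3 = 60e9 + 4*29e9/3 = 98666666666.67 Pa
Then divide by density:
98666666666.67 / 2936 = 33605812.8974 Pa/(kg/m^3)
Take the square root:
Vp = sqrt(33605812.8974) = 5797.05 m/s

5797.05


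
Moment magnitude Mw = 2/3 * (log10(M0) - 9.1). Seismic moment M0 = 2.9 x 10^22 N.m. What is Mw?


log10(M0) = log10(2.9 x 10^22) = 22.4624
Mw = 2/3 * (22.4624 - 9.1)
= 2/3 * 13.3624
= 8.91

8.91


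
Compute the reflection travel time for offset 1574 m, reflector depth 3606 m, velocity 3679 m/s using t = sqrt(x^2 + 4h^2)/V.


x^2 + 4h^2 = 1574^2 + 4*3606^2 = 2477476 + 52012944 = 54490420
sqrt(54490420) = 7381.7627
t = 7381.7627 / 3679 = 2.0065 s

2.0065


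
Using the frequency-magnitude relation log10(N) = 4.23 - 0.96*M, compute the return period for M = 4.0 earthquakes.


log10(N) = 4.23 - 0.96*4.0 = 0.39
N = 10^0.39 = 2.454709
T = 1/N = 1/2.454709 = 0.4074 years

0.4074


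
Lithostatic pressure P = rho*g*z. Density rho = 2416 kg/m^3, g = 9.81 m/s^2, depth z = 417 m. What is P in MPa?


P = rho * g * z / 1e6
= 2416 * 9.81 * 417 / 1e6
= 9883300.32 / 1e6
= 9.8833 MPa

9.8833


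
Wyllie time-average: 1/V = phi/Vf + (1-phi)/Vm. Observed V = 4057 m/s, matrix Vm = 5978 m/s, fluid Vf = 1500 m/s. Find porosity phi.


1/V - 1/Vm = 1/4057 - 1/5978 = 7.921e-05
1/Vf - 1/Vm = 1/1500 - 1/5978 = 0.00049939
phi = 7.921e-05 / 0.00049939 = 0.1586

0.1586


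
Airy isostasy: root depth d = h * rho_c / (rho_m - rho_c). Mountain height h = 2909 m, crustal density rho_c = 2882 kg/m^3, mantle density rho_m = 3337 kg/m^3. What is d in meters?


rho_m - rho_c = 3337 - 2882 = 455
d = 2909 * 2882 / 455
= 8383738 / 455
= 18425.8 m

18425.8


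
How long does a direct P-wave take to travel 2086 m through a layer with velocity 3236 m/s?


t = x / V
= 2086 / 3236
= 0.6446 s

0.6446


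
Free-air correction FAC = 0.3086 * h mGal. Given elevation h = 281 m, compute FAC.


FAC = 0.3086 * h
= 0.3086 * 281
= 86.7166 mGal

86.7166


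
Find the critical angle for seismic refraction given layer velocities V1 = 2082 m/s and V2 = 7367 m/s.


V1/V2 = 2082/7367 = 0.282612
theta_c = arcsin(0.282612) = 16.4161 degrees

16.4161


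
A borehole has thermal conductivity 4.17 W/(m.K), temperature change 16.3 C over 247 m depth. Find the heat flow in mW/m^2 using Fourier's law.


q = k * dT / dz * 1000
= 4.17 * 16.3 / 247 * 1000
= 0.275186 * 1000
= 275.1862 mW/m^2

275.1862


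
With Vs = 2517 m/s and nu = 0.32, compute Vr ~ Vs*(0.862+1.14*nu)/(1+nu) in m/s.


Numerator factor = 0.862 + 1.14*0.32 = 1.2268
Denominator = 1 + 0.32 = 1.32
Vr = 2517 * 1.2268 / 1.32 = 2339.28 m/s

2339.28


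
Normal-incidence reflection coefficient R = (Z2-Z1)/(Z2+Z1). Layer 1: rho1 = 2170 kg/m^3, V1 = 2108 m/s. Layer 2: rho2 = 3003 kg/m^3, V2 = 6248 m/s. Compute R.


Z1 = 2170 * 2108 = 4574360
Z2 = 3003 * 6248 = 18762744
R = (18762744 - 4574360) / (18762744 + 4574360) = 14188384 / 23337104 = 0.608

0.608


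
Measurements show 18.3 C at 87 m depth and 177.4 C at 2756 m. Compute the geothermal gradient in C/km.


dT = 177.4 - 18.3 = 159.1 C
dz = 2756 - 87 = 2669 m
gradient = dT/dz * 1000 = 159.1/2669 * 1000 = 59.6103 C/km

59.6103


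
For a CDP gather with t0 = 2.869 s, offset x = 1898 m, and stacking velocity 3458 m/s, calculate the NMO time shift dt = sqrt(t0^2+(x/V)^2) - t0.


x/Vnmo = 1898/3458 = 0.548872
(x/Vnmo)^2 = 0.301261
t0^2 = 8.231161
sqrt(8.231161 + 0.301261) = 2.921031
dt = 2.921031 - 2.869 = 0.052031

0.052031


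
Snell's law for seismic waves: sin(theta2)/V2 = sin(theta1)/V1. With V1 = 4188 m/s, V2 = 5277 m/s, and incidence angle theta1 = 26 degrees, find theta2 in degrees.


sin(theta1) = sin(26 deg) = 0.438371
sin(theta2) = V2/V1 * sin(theta1) = 5277/4188 * 0.438371 = 0.55236
theta2 = arcsin(0.55236) = 33.5291 degrees

33.5291


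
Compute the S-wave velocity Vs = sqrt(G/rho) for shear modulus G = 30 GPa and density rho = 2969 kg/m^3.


Convert G to Pa: G = 30e9 Pa
Compute G/rho = 30e9 / 2969 = 10104412.26
Vs = sqrt(10104412.26) = 3178.74 m/s

3178.74


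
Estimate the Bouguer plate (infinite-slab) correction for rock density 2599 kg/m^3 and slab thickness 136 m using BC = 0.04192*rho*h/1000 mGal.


BC = 0.04192 * rho * h / 1000
= 0.04192 * 2599 * 136 / 1000
= 14.8172 mGal

14.8172


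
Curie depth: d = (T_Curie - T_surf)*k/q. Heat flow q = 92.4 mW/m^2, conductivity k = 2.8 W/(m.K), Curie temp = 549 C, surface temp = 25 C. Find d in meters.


T_Curie - T_surf = 549 - 25 = 524 C
Convert q to W/m^2: 92.4 mW/m^2 = 0.0924 W/m^2
d = 524 * 2.8 / 0.0924 = 15878.79 m

15878.79


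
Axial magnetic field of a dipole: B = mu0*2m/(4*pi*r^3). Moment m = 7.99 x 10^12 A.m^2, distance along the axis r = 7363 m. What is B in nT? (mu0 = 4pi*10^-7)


m = 7.99 x 10^12 = 7990000000000 A.m^2
2m = 15980000000000 A.m^2
r^3 = 7363^3 = 399175981147
B = (4pi*10^-7) * 15980000000000 / (4*pi * 399175981147) * 1e9
= 20081060.241746 / 5016193319443.65 * 1e9
= 4003.2469 nT

4003.2469


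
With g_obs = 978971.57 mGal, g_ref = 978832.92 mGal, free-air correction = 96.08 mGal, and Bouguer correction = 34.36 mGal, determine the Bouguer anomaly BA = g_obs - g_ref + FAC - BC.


BA = g_obs - g_ref + FAC - BC
= 978971.57 - 978832.92 + 96.08 - 34.36
= 200.37 mGal

200.37


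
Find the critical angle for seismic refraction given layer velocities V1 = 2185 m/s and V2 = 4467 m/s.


V1/V2 = 2185/4467 = 0.489143
theta_c = arcsin(0.489143) = 29.2842 degrees

29.2842


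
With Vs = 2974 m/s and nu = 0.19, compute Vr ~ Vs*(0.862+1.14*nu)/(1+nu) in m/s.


Numerator factor = 0.862 + 1.14*0.19 = 1.0786
Denominator = 1 + 0.19 = 1.19
Vr = 2974 * 1.0786 / 1.19 = 2695.59 m/s

2695.59


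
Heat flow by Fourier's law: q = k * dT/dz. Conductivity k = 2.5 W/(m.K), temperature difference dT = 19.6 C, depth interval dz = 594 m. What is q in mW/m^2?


q = k * dT / dz * 1000
= 2.5 * 19.6 / 594 * 1000
= 0.082492 * 1000
= 82.4916 mW/m^2

82.4916


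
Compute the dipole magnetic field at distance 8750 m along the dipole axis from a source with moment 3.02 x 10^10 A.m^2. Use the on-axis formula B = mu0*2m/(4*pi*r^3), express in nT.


m = 3.02 x 10^10 = 30200000000 A.m^2
2m = 60400000000 A.m^2
r^3 = 8750^3 = 669921875000
B = (4pi*10^-7) * 60400000000 / (4*pi * 669921875000) * 1e9
= 75900.878511 / 8418486563916.4 * 1e9
= 9.016 nT

9.016


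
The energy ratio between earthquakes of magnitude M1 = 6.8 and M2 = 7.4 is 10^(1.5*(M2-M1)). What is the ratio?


M2 - M1 = 7.4 - 6.8 = 0.6
1.5 * 0.6 = 0.9
ratio = 10^0.9 = 7.94

7.94


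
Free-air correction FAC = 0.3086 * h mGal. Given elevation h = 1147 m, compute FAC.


FAC = 0.3086 * h
= 0.3086 * 1147
= 353.9642 mGal

353.9642


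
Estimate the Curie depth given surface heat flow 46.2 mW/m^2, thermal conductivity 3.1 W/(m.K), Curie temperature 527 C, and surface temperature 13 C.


T_Curie - T_surf = 527 - 13 = 514 C
Convert q to W/m^2: 46.2 mW/m^2 = 0.0462 W/m^2
d = 514 * 3.1 / 0.0462 = 34489.18 m

34489.18


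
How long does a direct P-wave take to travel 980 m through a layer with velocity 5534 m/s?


t = x / V
= 980 / 5534
= 0.1771 s

0.1771


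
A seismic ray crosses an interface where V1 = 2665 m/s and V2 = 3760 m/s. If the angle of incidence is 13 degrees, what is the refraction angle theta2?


sin(theta1) = sin(13 deg) = 0.224951
sin(theta2) = V2/V1 * sin(theta1) = 3760/2665 * 0.224951 = 0.317379
theta2 = arcsin(0.317379) = 18.5045 degrees

18.5045


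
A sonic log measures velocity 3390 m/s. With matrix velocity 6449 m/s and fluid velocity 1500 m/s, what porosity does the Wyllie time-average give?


1/V - 1/Vm = 1/3390 - 1/6449 = 0.00013992
1/Vf - 1/Vm = 1/1500 - 1/6449 = 0.0005116
phi = 0.00013992 / 0.0005116 = 0.2735

0.2735


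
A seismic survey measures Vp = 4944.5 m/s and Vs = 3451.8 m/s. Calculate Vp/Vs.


Vp/Vs = 4944.5 / 3451.8
= 1.4324

1.4324


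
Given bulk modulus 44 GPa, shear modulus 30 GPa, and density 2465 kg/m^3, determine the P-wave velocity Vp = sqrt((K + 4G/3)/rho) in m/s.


First compute the effective modulus:
K + 4G/3 = 44e9 + 4*30e9/3 = 84000000000.0 Pa
Then divide by density:
84000000000.0 / 2465 = 34077079.1075 Pa/(kg/m^3)
Take the square root:
Vp = sqrt(34077079.1075) = 5837.56 m/s

5837.56


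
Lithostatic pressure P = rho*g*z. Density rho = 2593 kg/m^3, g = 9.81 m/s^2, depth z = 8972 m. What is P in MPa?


P = rho * g * z / 1e6
= 2593 * 9.81 * 8972 / 1e6
= 228223724.76 / 1e6
= 228.2237 MPa

228.2237


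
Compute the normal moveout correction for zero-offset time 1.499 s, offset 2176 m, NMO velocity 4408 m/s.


x/Vnmo = 2176/4408 = 0.493648
(x/Vnmo)^2 = 0.243688
t0^2 = 2.247001
sqrt(2.247001 + 0.243688) = 1.578192
dt = 1.578192 - 1.499 = 0.079192

0.079192


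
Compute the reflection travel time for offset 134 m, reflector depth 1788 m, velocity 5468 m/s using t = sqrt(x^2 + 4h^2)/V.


x^2 + 4h^2 = 134^2 + 4*1788^2 = 17956 + 12787776 = 12805732
sqrt(12805732) = 3578.5097
t = 3578.5097 / 5468 = 0.6544 s

0.6544


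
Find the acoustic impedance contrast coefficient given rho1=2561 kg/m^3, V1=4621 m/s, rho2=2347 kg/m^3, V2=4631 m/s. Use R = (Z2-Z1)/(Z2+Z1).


Z1 = 2561 * 4621 = 11834381
Z2 = 2347 * 4631 = 10868957
R = (10868957 - 11834381) / (10868957 + 11834381) = -965424 / 22703338 = -0.0425

-0.0425


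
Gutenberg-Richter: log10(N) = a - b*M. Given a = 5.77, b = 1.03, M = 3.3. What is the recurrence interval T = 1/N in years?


log10(N) = 5.77 - 1.03*3.3 = 2.371
N = 10^2.371 = 234.963282
T = 1/N = 1/234.963282 = 0.0043 years

0.0043


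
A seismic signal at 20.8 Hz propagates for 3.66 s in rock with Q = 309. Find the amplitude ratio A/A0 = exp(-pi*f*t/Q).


pi*f*t/Q = pi*20.8*3.66/309 = 0.773991
A/A0 = exp(-0.773991) = 0.461169

0.461169


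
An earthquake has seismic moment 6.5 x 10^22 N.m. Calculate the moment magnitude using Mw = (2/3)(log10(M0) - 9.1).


log10(M0) = log10(6.5 x 10^22) = 22.8129
Mw = 2/3 * (22.8129 - 9.1)
= 2/3 * 13.7129
= 9.14

9.14


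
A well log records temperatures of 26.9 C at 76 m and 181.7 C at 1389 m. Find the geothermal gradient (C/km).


dT = 181.7 - 26.9 = 154.8 C
dz = 1389 - 76 = 1313 m
gradient = dT/dz * 1000 = 154.8/1313 * 1000 = 117.8979 C/km

117.8979


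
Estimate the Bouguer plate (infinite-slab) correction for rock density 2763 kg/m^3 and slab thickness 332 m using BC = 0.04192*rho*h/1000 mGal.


BC = 0.04192 * rho * h / 1000
= 0.04192 * 2763 * 332 / 1000
= 38.4539 mGal

38.4539


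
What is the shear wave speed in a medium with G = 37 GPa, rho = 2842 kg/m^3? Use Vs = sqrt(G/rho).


Convert G to Pa: G = 37e9 Pa
Compute G/rho = 37e9 / 2842 = 13019000.7037
Vs = sqrt(13019000.7037) = 3608.19 m/s

3608.19


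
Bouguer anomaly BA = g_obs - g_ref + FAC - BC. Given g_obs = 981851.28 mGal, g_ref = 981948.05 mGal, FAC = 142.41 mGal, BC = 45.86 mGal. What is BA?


BA = g_obs - g_ref + FAC - BC
= 981851.28 - 981948.05 + 142.41 - 45.86
= -0.22 mGal

-0.22


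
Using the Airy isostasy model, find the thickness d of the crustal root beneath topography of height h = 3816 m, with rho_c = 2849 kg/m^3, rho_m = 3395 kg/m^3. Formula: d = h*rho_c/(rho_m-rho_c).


rho_m - rho_c = 3395 - 2849 = 546
d = 3816 * 2849 / 546
= 10871784 / 546
= 19911.69 m

19911.69


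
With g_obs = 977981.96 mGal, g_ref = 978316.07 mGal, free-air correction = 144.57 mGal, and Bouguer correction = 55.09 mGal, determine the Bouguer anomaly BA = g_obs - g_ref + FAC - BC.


BA = g_obs - g_ref + FAC - BC
= 977981.96 - 978316.07 + 144.57 - 55.09
= -244.63 mGal

-244.63


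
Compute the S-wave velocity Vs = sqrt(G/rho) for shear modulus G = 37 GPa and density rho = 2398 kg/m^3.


Convert G to Pa: G = 37e9 Pa
Compute G/rho = 37e9 / 2398 = 15429524.6038
Vs = sqrt(15429524.6038) = 3928.04 m/s

3928.04


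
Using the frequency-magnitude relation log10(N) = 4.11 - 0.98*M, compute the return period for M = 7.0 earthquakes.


log10(N) = 4.11 - 0.98*7.0 = -2.75
N = 10^-2.75 = 0.001778
T = 1/N = 1/0.001778 = 562.3413 years

562.3413


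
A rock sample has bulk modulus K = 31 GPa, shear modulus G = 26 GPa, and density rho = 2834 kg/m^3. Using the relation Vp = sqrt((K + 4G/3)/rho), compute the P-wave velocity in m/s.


First compute the effective modulus:
K + 4G/3 = 31e9 + 4*26e9/3 = 65666666666.67 Pa
Then divide by density:
65666666666.67 / 2834 = 23171018.5839 Pa/(kg/m^3)
Take the square root:
Vp = sqrt(23171018.5839) = 4813.63 m/s

4813.63


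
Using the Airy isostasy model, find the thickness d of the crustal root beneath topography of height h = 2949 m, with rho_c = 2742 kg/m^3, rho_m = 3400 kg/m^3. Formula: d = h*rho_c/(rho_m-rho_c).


rho_m - rho_c = 3400 - 2742 = 658
d = 2949 * 2742 / 658
= 8086158 / 658
= 12288.99 m

12288.99


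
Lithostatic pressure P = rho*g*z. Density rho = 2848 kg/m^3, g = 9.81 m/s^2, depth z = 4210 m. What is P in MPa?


P = rho * g * z / 1e6
= 2848 * 9.81 * 4210 / 1e6
= 117622684.8 / 1e6
= 117.6227 MPa

117.6227


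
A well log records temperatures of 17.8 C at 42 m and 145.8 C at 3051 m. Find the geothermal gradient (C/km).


dT = 145.8 - 17.8 = 128.0 C
dz = 3051 - 42 = 3009 m
gradient = dT/dz * 1000 = 128.0/3009 * 1000 = 42.539 C/km

42.539


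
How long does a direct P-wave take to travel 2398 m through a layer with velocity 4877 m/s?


t = x / V
= 2398 / 4877
= 0.4917 s

0.4917


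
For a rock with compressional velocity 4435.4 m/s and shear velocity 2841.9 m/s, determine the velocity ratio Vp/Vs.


Vp/Vs = 4435.4 / 2841.9
= 1.5607

1.5607


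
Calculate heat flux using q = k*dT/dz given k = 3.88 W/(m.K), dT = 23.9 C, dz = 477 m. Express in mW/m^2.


q = k * dT / dz * 1000
= 3.88 * 23.9 / 477 * 1000
= 0.194407 * 1000
= 194.4067 mW/m^2

194.4067


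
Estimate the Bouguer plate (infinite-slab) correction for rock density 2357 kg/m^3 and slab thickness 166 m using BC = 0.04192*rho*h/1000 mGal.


BC = 0.04192 * rho * h / 1000
= 0.04192 * 2357 * 166 / 1000
= 16.4017 mGal

16.4017


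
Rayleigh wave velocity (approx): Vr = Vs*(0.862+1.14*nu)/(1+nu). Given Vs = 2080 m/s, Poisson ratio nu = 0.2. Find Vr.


Numerator factor = 0.862 + 1.14*0.2 = 1.09
Denominator = 1 + 0.2 = 1.2
Vr = 2080 * 1.09 / 1.2 = 1889.33 m/s

1889.33


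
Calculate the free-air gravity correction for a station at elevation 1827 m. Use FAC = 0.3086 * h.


FAC = 0.3086 * h
= 0.3086 * 1827
= 563.8122 mGal

563.8122


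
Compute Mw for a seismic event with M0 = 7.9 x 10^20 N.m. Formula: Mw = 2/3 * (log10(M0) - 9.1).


log10(M0) = log10(7.9 x 10^20) = 20.8976
Mw = 2/3 * (20.8976 - 9.1)
= 2/3 * 11.7976
= 7.87

7.87


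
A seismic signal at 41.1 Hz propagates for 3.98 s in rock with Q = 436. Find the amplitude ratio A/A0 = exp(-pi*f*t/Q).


pi*f*t/Q = pi*41.1*3.98/436 = 1.178659
A/A0 = exp(-1.178659) = 0.307691

0.307691


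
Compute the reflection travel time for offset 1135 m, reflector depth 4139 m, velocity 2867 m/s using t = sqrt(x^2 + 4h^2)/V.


x^2 + 4h^2 = 1135^2 + 4*4139^2 = 1288225 + 68525284 = 69813509
sqrt(69813509) = 8355.4479
t = 8355.4479 / 2867 = 2.9144 s

2.9144


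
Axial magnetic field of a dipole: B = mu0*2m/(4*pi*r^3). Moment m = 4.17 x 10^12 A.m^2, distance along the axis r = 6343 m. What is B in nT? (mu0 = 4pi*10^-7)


m = 4.17 x 10^12 = 4170000000000 A.m^2
2m = 8340000000000 A.m^2
r^3 = 6343^3 = 255202035607
B = (4pi*10^-7) * 8340000000000 / (4*pi * 255202035607) * 1e9
= 10480353.092376 / 3206963360976.45 * 1e9
= 3267.999 nT

3267.999


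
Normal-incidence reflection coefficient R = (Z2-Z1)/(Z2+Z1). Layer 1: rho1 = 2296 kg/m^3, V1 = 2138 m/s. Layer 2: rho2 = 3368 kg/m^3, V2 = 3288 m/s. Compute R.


Z1 = 2296 * 2138 = 4908848
Z2 = 3368 * 3288 = 11073984
R = (11073984 - 4908848) / (11073984 + 4908848) = 6165136 / 15982832 = 0.3857

0.3857


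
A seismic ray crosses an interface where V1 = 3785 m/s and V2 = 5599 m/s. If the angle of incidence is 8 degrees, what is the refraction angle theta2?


sin(theta1) = sin(8 deg) = 0.139173
sin(theta2) = V2/V1 * sin(theta1) = 5599/3785 * 0.139173 = 0.205873
theta2 = arcsin(0.205873) = 11.8806 degrees

11.8806


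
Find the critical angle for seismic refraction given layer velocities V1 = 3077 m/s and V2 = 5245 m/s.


V1/V2 = 3077/5245 = 0.586654
theta_c = arcsin(0.586654) = 35.9199 degrees

35.9199


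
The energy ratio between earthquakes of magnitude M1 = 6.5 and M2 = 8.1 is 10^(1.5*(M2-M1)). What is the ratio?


M2 - M1 = 8.1 - 6.5 = 1.6
1.5 * 1.6 = 2.4
ratio = 10^2.4 = 251.19

251.19


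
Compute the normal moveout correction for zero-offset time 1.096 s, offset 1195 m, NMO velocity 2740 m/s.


x/Vnmo = 1195/2740 = 0.436131
(x/Vnmo)^2 = 0.190211
t0^2 = 1.201216
sqrt(1.201216 + 0.190211) = 1.179587
dt = 1.179587 - 1.096 = 0.083587

0.083587


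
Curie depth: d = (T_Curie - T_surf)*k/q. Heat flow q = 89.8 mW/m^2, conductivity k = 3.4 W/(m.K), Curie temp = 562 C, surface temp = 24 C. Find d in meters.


T_Curie - T_surf = 562 - 24 = 538 C
Convert q to W/m^2: 89.8 mW/m^2 = 0.0898 W/m^2
d = 538 * 3.4 / 0.0898 = 20369.71 m

20369.71


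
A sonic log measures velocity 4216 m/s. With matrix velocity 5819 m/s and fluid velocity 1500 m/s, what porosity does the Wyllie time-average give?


1/V - 1/Vm = 1/4216 - 1/5819 = 6.534e-05
1/Vf - 1/Vm = 1/1500 - 1/5819 = 0.00049482
phi = 6.534e-05 / 0.00049482 = 0.1321

0.1321


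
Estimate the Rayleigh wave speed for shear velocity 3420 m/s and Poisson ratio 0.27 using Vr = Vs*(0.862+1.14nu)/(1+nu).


Numerator factor = 0.862 + 1.14*0.27 = 1.1698
Denominator = 1 + 0.27 = 1.27
Vr = 3420 * 1.1698 / 1.27 = 3150.17 m/s

3150.17


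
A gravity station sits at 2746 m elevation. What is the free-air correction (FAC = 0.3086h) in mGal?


FAC = 0.3086 * h
= 0.3086 * 2746
= 847.4156 mGal

847.4156


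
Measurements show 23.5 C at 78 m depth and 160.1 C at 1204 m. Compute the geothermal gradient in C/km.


dT = 160.1 - 23.5 = 136.6 C
dz = 1204 - 78 = 1126 m
gradient = dT/dz * 1000 = 136.6/1126 * 1000 = 121.3144 C/km

121.3144


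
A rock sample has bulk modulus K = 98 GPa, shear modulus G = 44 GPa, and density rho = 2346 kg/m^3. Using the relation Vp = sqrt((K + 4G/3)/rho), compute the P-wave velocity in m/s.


First compute the effective modulus:
K + 4G/3 = 98e9 + 4*44e9/3 = 156666666666.67 Pa
Then divide by density:
156666666666.67 / 2346 = 66780335.3225 Pa/(kg/m^3)
Take the square root:
Vp = sqrt(66780335.3225) = 8171.92 m/s

8171.92


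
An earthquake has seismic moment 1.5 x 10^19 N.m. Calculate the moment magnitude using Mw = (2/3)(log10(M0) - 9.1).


log10(M0) = log10(1.5 x 10^19) = 19.1761
Mw = 2/3 * (19.1761 - 9.1)
= 2/3 * 10.0761
= 6.72

6.72


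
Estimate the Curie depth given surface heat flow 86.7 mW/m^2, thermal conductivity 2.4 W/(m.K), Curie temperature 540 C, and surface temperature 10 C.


T_Curie - T_surf = 540 - 10 = 530 C
Convert q to W/m^2: 86.7 mW/m^2 = 0.0867 W/m^2
d = 530 * 2.4 / 0.0867 = 14671.28 m

14671.28


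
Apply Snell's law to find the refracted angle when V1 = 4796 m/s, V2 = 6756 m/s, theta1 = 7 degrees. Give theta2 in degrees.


sin(theta1) = sin(7 deg) = 0.121869
sin(theta2) = V2/V1 * sin(theta1) = 6756/4796 * 0.121869 = 0.171674
theta2 = arcsin(0.171674) = 9.8852 degrees

9.8852


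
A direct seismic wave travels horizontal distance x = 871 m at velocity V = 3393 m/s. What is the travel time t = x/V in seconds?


t = x / V
= 871 / 3393
= 0.2567 s

0.2567


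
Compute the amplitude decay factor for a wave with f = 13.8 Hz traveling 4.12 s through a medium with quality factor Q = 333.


pi*f*t/Q = pi*13.8*4.12/333 = 0.536392
A/A0 = exp(-0.536392) = 0.584855

0.584855


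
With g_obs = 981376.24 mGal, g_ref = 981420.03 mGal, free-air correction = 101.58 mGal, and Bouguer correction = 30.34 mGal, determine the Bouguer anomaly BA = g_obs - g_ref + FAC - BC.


BA = g_obs - g_ref + FAC - BC
= 981376.24 - 981420.03 + 101.58 - 30.34
= 27.45 mGal

27.45


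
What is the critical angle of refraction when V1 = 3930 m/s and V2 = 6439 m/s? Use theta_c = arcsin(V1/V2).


V1/V2 = 3930/6439 = 0.610343
theta_c = arcsin(0.610343) = 37.6143 degrees

37.6143


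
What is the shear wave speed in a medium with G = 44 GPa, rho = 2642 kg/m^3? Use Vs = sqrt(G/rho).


Convert G to Pa: G = 44e9 Pa
Compute G/rho = 44e9 / 2642 = 16654049.9621
Vs = sqrt(16654049.9621) = 4080.94 m/s

4080.94


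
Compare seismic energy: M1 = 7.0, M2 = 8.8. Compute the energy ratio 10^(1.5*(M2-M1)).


M2 - M1 = 8.8 - 7.0 = 1.8
1.5 * 1.8 = 2.7
ratio = 10^2.7 = 501.19

501.19


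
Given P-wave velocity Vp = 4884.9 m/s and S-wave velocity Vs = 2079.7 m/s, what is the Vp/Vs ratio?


Vp/Vs = 4884.9 / 2079.7
= 2.3488

2.3488


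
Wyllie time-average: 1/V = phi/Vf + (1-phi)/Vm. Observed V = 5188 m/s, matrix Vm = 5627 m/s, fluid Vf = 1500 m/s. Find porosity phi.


1/V - 1/Vm = 1/5188 - 1/5627 = 1.504e-05
1/Vf - 1/Vm = 1/1500 - 1/5627 = 0.00048895
phi = 1.504e-05 / 0.00048895 = 0.0308

0.0308


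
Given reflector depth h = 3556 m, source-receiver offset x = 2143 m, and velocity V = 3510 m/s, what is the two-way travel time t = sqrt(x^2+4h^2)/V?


x^2 + 4h^2 = 2143^2 + 4*3556^2 = 4592449 + 50580544 = 55172993
sqrt(55172993) = 7427.8525
t = 7427.8525 / 3510 = 2.1162 s

2.1162


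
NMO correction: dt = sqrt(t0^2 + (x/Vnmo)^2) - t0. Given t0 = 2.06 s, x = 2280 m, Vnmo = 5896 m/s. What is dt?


x/Vnmo = 2280/5896 = 0.386703
(x/Vnmo)^2 = 0.149539
t0^2 = 4.2436
sqrt(4.2436 + 0.149539) = 2.095982
dt = 2.095982 - 2.06 = 0.035982

0.035982


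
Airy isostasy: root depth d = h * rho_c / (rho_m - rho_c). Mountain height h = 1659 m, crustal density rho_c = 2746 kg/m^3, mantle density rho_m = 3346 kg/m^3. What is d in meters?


rho_m - rho_c = 3346 - 2746 = 600
d = 1659 * 2746 / 600
= 4555614 / 600
= 7592.69 m

7592.69


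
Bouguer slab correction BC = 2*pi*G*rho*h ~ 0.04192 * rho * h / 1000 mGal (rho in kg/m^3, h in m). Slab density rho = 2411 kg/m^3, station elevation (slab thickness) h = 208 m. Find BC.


BC = 0.04192 * rho * h / 1000
= 0.04192 * 2411 * 208 / 1000
= 21.0224 mGal

21.0224


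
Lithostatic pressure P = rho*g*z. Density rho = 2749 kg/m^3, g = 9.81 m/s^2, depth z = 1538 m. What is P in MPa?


P = rho * g * z / 1e6
= 2749 * 9.81 * 1538 / 1e6
= 41476307.22 / 1e6
= 41.4763 MPa

41.4763


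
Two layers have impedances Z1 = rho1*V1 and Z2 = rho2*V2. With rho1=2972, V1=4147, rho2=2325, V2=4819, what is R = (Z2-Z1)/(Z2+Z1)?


Z1 = 2972 * 4147 = 12324884
Z2 = 2325 * 4819 = 11204175
R = (11204175 - 12324884) / (11204175 + 12324884) = -1120709 / 23529059 = -0.0476

-0.0476


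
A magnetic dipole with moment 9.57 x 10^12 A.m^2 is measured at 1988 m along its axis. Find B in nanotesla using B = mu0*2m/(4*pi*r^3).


m = 9.57 x 10^12 = 9570000000000 A.m^2
2m = 19140000000000 A.m^2
r^3 = 1988^3 = 7856862272
B = (4pi*10^-7) * 19140000000000 / (4*pi * 7856862272) * 1e9
= 24052033.355883 / 98732243175.93 * 1e9
= 243608.6995 nT

243608.6995


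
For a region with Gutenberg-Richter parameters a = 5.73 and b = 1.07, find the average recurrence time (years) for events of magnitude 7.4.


log10(N) = 5.73 - 1.07*7.4 = -2.188
N = 10^-2.188 = 0.006486
T = 1/N = 1/0.006486 = 154.17 years

154.17


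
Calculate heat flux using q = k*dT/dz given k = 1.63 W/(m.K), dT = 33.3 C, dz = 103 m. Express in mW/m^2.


q = k * dT / dz * 1000
= 1.63 * 33.3 / 103 * 1000
= 0.526981 * 1000
= 526.9806 mW/m^2

526.9806


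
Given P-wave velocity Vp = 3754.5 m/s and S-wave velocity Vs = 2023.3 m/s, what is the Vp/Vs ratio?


Vp/Vs = 3754.5 / 2023.3
= 1.8556

1.8556


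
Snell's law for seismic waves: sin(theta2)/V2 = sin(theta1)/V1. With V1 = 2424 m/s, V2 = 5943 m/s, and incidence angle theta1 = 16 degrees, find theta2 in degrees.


sin(theta1) = sin(16 deg) = 0.275637
sin(theta2) = V2/V1 * sin(theta1) = 5943/2424 * 0.275637 = 0.675789
theta2 = arcsin(0.675789) = 42.5155 degrees

42.5155


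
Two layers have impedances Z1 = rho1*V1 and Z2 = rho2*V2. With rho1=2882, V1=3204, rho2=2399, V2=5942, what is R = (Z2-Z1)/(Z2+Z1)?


Z1 = 2882 * 3204 = 9233928
Z2 = 2399 * 5942 = 14254858
R = (14254858 - 9233928) / (14254858 + 9233928) = 5020930 / 23488786 = 0.2138

0.2138


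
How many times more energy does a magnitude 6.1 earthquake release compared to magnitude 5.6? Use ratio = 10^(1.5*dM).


M2 - M1 = 6.1 - 5.6 = 0.5
1.5 * 0.5 = 0.75
ratio = 10^0.75 = 5.62

5.62


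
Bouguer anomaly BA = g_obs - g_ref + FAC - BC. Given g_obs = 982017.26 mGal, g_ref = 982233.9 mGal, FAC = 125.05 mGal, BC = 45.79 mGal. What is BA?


BA = g_obs - g_ref + FAC - BC
= 982017.26 - 982233.9 + 125.05 - 45.79
= -137.38 mGal

-137.38


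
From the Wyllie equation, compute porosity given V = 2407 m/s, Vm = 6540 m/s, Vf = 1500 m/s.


1/V - 1/Vm = 1/2407 - 1/6540 = 0.00026255
1/Vf - 1/Vm = 1/1500 - 1/6540 = 0.00051376
phi = 0.00026255 / 0.00051376 = 0.511

0.511


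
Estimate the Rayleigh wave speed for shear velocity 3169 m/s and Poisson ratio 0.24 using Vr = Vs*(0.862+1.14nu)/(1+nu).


Numerator factor = 0.862 + 1.14*0.24 = 1.1356
Denominator = 1 + 0.24 = 1.24
Vr = 3169 * 1.1356 / 1.24 = 2902.19 m/s

2902.19


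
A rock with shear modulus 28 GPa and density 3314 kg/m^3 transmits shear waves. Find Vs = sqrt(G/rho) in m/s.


Convert G to Pa: G = 28e9 Pa
Compute G/rho = 28e9 / 3314 = 8449004.2245
Vs = sqrt(8449004.2245) = 2906.72 m/s

2906.72


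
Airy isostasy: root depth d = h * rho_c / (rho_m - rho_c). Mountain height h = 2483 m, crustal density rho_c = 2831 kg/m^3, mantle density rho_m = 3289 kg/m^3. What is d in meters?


rho_m - rho_c = 3289 - 2831 = 458
d = 2483 * 2831 / 458
= 7029373 / 458
= 15347.98 m

15347.98


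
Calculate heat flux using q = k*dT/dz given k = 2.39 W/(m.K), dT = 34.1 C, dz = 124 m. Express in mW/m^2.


q = k * dT / dz * 1000
= 2.39 * 34.1 / 124 * 1000
= 0.65725 * 1000
= 657.25 mW/m^2

657.25


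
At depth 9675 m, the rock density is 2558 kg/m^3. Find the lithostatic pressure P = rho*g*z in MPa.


P = rho * g * z / 1e6
= 2558 * 9.81 * 9675 / 1e6
= 242784256.5 / 1e6
= 242.7843 MPa

242.7843


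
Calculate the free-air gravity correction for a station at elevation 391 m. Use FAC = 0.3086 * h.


FAC = 0.3086 * h
= 0.3086 * 391
= 120.6626 mGal

120.6626


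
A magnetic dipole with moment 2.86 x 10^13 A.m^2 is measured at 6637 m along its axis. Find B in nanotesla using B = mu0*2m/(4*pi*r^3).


m = 2.86 x 10^13 = 28600000000000 A.m^2
2m = 57200000000000 A.m^2
r^3 = 6637^3 = 292358316853
B = (4pi*10^-7) * 57200000000000 / (4*pi * 292358316853) * 1e9
= 71879639.914134 / 3673882961765.05 * 1e9
= 19565.0326 nT

19565.0326


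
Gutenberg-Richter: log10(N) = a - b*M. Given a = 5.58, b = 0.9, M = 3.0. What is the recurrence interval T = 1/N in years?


log10(N) = 5.58 - 0.9*3.0 = 2.88
N = 10^2.88 = 758.577575
T = 1/N = 1/758.577575 = 0.0013 years

0.0013


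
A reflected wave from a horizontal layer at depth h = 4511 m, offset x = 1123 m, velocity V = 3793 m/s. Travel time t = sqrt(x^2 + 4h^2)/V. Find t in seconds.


x^2 + 4h^2 = 1123^2 + 4*4511^2 = 1261129 + 81396484 = 82657613
sqrt(82657613) = 9091.6232
t = 9091.6232 / 3793 = 2.3969 s

2.3969


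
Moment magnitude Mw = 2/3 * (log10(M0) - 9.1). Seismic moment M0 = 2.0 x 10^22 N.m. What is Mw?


log10(M0) = log10(2.0 x 10^22) = 22.301
Mw = 2/3 * (22.301 - 9.1)
= 2/3 * 13.201
= 8.8

8.8


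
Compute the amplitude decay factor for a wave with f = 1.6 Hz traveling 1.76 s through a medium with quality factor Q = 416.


pi*f*t/Q = pi*1.6*1.76/416 = 0.021266
A/A0 = exp(-0.021266) = 0.978958

0.978958


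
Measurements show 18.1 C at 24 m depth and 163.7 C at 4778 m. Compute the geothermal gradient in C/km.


dT = 163.7 - 18.1 = 145.6 C
dz = 4778 - 24 = 4754 m
gradient = dT/dz * 1000 = 145.6/4754 * 1000 = 30.6268 C/km

30.6268


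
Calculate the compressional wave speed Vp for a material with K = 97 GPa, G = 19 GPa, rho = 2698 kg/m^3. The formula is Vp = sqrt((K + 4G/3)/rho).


First compute the effective modulus:
K + 4G/3 = 97e9 + 4*19e9/3 = 122333333333.33 Pa
Then divide by density:
122333333333.33 / 2698 = 45342228.8115 Pa/(kg/m^3)
Take the square root:
Vp = sqrt(45342228.8115) = 6733.66 m/s

6733.66


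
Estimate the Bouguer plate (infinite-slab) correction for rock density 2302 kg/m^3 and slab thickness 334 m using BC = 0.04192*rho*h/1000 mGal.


BC = 0.04192 * rho * h / 1000
= 0.04192 * 2302 * 334 / 1000
= 32.2309 mGal

32.2309


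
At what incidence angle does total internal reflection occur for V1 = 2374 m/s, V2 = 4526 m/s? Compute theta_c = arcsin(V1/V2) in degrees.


V1/V2 = 2374/4526 = 0.524525
theta_c = arcsin(0.524525) = 31.6363 degrees

31.6363


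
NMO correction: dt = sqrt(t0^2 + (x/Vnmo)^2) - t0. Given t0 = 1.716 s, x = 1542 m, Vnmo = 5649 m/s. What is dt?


x/Vnmo = 1542/5649 = 0.272969
(x/Vnmo)^2 = 0.074512
t0^2 = 2.944656
sqrt(2.944656 + 0.074512) = 1.737575
dt = 1.737575 - 1.716 = 0.021575

0.021575


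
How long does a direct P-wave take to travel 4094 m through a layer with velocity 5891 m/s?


t = x / V
= 4094 / 5891
= 0.695 s

0.695


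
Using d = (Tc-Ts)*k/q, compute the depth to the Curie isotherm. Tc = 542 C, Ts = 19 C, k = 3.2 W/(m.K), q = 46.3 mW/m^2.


T_Curie - T_surf = 542 - 19 = 523 C
Convert q to W/m^2: 46.3 mW/m^2 = 0.0463 W/m^2
d = 523 * 3.2 / 0.0463 = 36146.87 m

36146.87
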